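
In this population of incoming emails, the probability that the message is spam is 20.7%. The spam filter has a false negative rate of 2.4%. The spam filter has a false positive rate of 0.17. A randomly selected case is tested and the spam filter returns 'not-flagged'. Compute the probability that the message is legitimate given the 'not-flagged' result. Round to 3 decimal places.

Let H be the event that the message is spam. P(H) = 0.207, so P(¬H) = 0.793. With E the 'not-flagged' result, P(E|H) = 0.024 and P(E|¬H) = 0.83.
P(E) = 0.024·0.207 + 0.83·0.793 = 0.0049680 + 0.65819 = 0.66316.
By Bayes' theorem, P(H|E) = 0.0049680 / 0.66316 = 0.007. Hence P(¬H|E) = 1 − 0.007 = 0.993.

P(¬H | E) ≈ 0.993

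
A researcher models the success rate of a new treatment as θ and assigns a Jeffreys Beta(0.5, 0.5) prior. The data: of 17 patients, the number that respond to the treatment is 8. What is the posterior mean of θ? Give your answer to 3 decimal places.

Observing 8 successes and 9 failures updates Beta(0.5, 0.5) by adding the success and failure counts to the two shape parameters: α = 0.5+8 = 8.5, β = 0.5+9 = 9.5.
E[θ | data] = 8.5/(8.5+9.5) = 0.472.

Posterior mean ≈ 0.472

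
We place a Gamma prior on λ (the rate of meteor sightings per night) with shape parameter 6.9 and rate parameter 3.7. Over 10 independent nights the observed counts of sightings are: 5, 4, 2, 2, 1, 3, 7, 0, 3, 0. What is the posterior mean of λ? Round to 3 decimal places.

Posterior mean ≈ 2.474

The Poisson likelihood adds the total count to the shape and the number of exposure periods to the rate. Here ∑xᵢ = 27 and n = 10, so shape 6.9→33.9 and rate 3.7→13.7.
E[λ | data] = 33.9/13.7 = 2.474.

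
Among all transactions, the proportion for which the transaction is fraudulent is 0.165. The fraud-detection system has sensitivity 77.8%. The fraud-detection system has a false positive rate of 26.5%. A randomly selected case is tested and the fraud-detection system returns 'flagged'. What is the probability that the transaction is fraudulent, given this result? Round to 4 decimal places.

Write H for 'the transaction is fraudulent'. Prior odds H:¬H = 0.165/0.835 = 0.19760. For the 'flagged' outcome, the likelihood ratio is 0.778/0.265 = 2.9358.
Posterior odds = 0.19760 × 2.9358 = 0.58014, so P(H|E) = 0.58014/(1+0.58014) = 0.3671.

P(H | E) ≈ 0.3671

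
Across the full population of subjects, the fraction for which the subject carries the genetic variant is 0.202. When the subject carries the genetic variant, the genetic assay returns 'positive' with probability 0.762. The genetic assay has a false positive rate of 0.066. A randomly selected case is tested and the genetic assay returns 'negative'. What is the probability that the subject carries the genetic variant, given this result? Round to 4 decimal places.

Let H be the event that the subject carries the genetic variant. P(H) = 0.202, so P(¬H) = 0.798. With E the 'negative' result, P(E|H) = 0.238 and P(E|¬H) = 0.934.
P(E) = 0.238·0.202 + 0.934·0.798 = 0.048076 + 0.74533 = 0.79341.
By Bayes' theorem, P(H|E) = 0.048076 / 0.79341 = 0.0606.

P(H | E) ≈ 0.0606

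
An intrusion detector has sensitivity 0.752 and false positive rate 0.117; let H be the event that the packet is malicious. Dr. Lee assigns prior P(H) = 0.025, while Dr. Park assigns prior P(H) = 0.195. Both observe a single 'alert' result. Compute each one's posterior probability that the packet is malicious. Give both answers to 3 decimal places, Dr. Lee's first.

Dr. Lee: 0.141; Dr. Park: 0.609

P('+'|H) = 0.752, P('+'|¬H) = 0.117.
Dr. Lee: numerator 0.752·0.025 = 0.018800; evidence = 0.018800+0.117·0.975 = 0.13288; posterior = 0.141.
Dr. Park: numerator 0.752·0.195 = 0.14664; evidence = 0.14664+0.117·0.805 = 0.24083; posterior = 0.609.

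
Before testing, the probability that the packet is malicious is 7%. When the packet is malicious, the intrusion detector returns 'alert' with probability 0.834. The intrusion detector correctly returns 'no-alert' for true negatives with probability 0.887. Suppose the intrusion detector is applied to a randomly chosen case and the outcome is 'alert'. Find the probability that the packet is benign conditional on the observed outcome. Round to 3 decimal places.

P(¬H | E) ≈ 0.643

Write H for 'the packet is malicious'. Prior odds H:¬H = 0.07/0.93 = 0.075269. For the 'alert' outcome, the likelihood ratio is 0.834/0.113 = 7.3805.
Posterior odds = 0.075269 × 7.3805 = 0.55552, so P(H|E) = 0.55552/(1+0.55552) = 0.357. Then P(¬H|E) = 1 − 0.357 = 0.643.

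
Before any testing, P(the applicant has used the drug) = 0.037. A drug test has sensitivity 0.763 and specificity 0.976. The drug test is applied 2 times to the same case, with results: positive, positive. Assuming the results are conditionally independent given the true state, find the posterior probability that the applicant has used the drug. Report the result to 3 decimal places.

Posterior P(H) ≈ 0.975

Let H be the event that the applicant has used the drug; start with P(H) = 0.037. P('positive'|H) = 0.763, P('positive'|¬H) = 0.024.
Update on result 1 ('positive'): P(H) ← 0.763·0.0370 / (0.763·0.0370 + 0.024·0.9630) = 0.028231/0.051343 = 0.5499.
Update on result 2 ('positive'): P(H) ← 0.763·0.5499 / (0.763·0.5499 + 0.024·0.4501) = 0.41954/0.43034 = 0.9749.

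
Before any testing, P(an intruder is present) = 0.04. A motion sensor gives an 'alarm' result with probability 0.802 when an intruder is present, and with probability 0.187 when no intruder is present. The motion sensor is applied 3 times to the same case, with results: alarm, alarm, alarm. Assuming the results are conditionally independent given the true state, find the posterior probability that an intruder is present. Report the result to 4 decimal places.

Posterior P(H) ≈ 0.7667

Let H be the event that an intruder is present; start with P(H) = 0.04. P('alarm'|H) = 0.802, P('alarm'|¬H) = 0.187.
Update on result 1 ('alarm'): P(H) ← 0.802·0.0400 / (0.802·0.0400 + 0.187·0.9600) = 0.032080/0.21160 = 0.1516.
Update on result 2 ('alarm'): P(H) ← 0.802·0.1516 / (0.802·0.1516 + 0.187·0.8484) = 0.12159/0.28024 = 0.4339.
Update on result 3 ('alarm'): P(H) ← 0.802·0.4339 / (0.802·0.4339 + 0.187·0.5661) = 0.34797/0.45383 = 0.7667.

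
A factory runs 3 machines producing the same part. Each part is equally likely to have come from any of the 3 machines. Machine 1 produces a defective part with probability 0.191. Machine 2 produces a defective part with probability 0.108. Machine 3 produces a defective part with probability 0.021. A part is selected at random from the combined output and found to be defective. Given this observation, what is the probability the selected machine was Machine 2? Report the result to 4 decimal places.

P(defective|M1) = 0.191; P(defective|M2) = 0.108; P(defective|M3) = 0.021.
Prior × likelihood for each source: 0.333333·0.191=0.06367, 0.333333·0.108=0.03600, 0.333333·0.021=0.007000. Summing gives P(defective) = 0.10667.
P(Machine 2 | defective) = 0.03600 / 0.10667 = 0.3375.

Posterior probability ≈ 0.3375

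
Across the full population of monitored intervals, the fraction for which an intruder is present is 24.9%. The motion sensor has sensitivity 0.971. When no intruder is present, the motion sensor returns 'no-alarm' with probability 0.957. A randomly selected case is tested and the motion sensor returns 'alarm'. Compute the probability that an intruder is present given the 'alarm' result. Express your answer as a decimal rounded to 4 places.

Let H be the event that an intruder is present. P(H) = 0.249, so P(¬H) = 0.751. With E the 'alarm' result, P(E|H) = 0.971 and P(E|¬H) = 0.043.
P(E) = 0.971·0.249 + 0.043·0.751 = 0.24178 + 0.032293 = 0.27407.
By Bayes' theorem, P(H|E) = 0.24178 / 0.27407 = 0.8822.

P(H | E) ≈ 0.8822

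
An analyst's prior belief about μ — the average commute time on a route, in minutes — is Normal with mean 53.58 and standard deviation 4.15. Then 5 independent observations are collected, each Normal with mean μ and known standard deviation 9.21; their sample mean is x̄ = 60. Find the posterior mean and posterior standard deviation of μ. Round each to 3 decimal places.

Posterior mean ≈ 56.814; posterior SD ≈ 2.923

With known σ, the Normal prior is conjugate. Weight on the data is w = (n/σ²)/(n/σ² + 1/τ₀²) = 0.0589455/(0.0589455+0.0580636) = 0.50377.
Posterior mean = w·x̄ + (1−w)·μ₀ = 0.50377·60 + 0.49623·53.58 = 56.814. Posterior variance = 1/(0.0589455+0.0580636) = 8.54634, so SD = 2.923.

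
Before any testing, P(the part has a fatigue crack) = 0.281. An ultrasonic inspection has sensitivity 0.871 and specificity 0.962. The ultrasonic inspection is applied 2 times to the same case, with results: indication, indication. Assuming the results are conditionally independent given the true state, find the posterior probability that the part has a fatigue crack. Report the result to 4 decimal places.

Let H be the event that the part has a fatigue crack; start with P(H) = 0.281. P('indication'|H) = 0.871, P('indication'|¬H) = 0.038.
Update on result 1 ('indication'): P(H) ← 0.871·0.2810 / (0.871·0.2810 + 0.038·0.7190) = 0.24475/0.27207 = 0.8996.
Update on result 2 ('indication'): P(H) ← 0.871·0.8996 / (0.871·0.8996 + 0.038·0.1004) = 0.78353/0.78735 = 0.9952.

Posterior P(H) ≈ 0.9952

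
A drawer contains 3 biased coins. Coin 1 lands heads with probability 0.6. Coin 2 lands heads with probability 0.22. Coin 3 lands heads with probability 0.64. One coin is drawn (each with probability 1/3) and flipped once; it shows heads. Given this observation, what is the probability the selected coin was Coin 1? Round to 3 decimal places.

Posterior probability ≈ 0.411

P(heads|C1) = 0.6; P(heads|C2) = 0.22; P(heads|C3) = 0.64.
Prior × likelihood for each source: 0.333333·0.6=0.2000, 0.333333·0.22=0.07333, 0.333333·0.64=0.2133. Summing gives P(heads) = 0.48667.
P(Coin 1 | heads) = 0.2000 / 0.48667 = 0.411.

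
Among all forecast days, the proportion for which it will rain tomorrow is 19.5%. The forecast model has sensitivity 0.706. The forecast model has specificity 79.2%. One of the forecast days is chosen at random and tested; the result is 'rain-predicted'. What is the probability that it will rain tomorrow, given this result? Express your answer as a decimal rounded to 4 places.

P(H | E) ≈ 0.4512

Write H for 'it will rain tomorrow'. Prior odds H:¬H = 0.195/0.805 = 0.24224. For the 'rain-predicted' outcome, the likelihood ratio is 0.706/0.208 = 3.3942.
Posterior odds = 0.24224 × 3.3942 = 0.82220, so P(H|E) = 0.82220/(1+0.82220) = 0.4512.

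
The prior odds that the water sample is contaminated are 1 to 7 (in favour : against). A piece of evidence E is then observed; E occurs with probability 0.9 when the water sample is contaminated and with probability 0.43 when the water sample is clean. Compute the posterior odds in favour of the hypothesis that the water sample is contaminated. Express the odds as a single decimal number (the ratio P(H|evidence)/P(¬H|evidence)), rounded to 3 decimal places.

Posterior odds ≈ 0.299

Prior odds = 1/7 = 0.14286. In log-odds, ln(0.14286) = -1.9459.
Add log likelihood ratio: ln(2.0930) = 0.73861.
Posterior log-odds = -1.2073, so posterior odds = exp(-1.2073) = 0.29900.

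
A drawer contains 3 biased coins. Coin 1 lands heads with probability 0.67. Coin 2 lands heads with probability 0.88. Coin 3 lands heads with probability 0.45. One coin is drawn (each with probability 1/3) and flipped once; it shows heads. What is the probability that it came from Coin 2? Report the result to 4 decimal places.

P(heads|C1) = 0.67; P(heads|C2) = 0.88; P(heads|C3) = 0.45.
Prior × likelihood for each source: 0.333333·0.67=0.2233, 0.333333·0.88=0.2933, 0.333333·0.45=0.1500. Summing gives P(heads) = 0.66667.
P(Coin 2 | heads) = 0.2933 / 0.66667 = 0.4400.

Posterior probability ≈ 0.4400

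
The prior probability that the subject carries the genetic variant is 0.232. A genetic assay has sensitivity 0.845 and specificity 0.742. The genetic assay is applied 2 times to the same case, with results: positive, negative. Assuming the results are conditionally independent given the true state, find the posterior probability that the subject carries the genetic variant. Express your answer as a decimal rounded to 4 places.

Posterior P(H) ≈ 0.1713

With H the event that the subject carries the genetic variant, the joint likelihood of the observed sequence is P(data|H) = 0.845·0.155 = 0.13098 and P(data|¬H) = 0.258·0.742 = 0.19144.
Bayes: P(H|data) = 0.232·0.13098 / (0.232·0.13098 + 0.768·0.19144) = 0.030386/0.17741 = 0.1713.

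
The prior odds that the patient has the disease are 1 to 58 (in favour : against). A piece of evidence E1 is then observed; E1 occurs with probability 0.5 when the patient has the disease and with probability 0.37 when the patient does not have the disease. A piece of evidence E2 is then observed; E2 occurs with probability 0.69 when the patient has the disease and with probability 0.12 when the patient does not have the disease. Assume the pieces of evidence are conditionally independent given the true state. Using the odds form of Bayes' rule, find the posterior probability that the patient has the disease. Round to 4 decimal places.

Prior odds = 1/58 = 0.017241.
Likelihood ratio for E1 = 0.5/0.37 = 1.3514.
Likelihood ratio for E2 = 0.69/0.12 = 5.7500.
Posterior odds = prior odds × LR₁ × LR₂ = 0.13397.
Posterior probability = odds/(1+odds) = 0.13397/1.1340 = 0.1181.

Posterior probability ≈ 0.1181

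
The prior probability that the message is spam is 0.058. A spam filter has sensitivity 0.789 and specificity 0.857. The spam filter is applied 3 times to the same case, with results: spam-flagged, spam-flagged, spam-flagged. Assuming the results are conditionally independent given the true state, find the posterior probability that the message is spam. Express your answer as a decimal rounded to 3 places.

With H the event that the message is spam, the joint likelihood of the observed sequence is P(data|H) = 0.789·0.789·0.789 = 0.49117 and P(data|¬H) = 0.143·0.143·0.143 = 0.0029242.
Bayes: P(H|data) = 0.058·0.49117 / (0.058·0.49117 + 0.942·0.0029242) = 0.028488/0.031242 = 0.9118.

Posterior P(H) ≈ 0.912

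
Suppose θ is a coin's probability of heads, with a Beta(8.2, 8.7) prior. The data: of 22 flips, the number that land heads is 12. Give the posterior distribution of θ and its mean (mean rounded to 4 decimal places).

The binomial likelihood is conjugate to the Beta prior: with 12 successes and 10 failures, the posterior is Beta(8.2+12, 8.7+10) = Beta(20.2, 18.7).
E[θ | data] = 20.2/(20.2+18.7) = 0.5193.

Posterior: Beta(20.2, 18.7); mean ≈ 0.5193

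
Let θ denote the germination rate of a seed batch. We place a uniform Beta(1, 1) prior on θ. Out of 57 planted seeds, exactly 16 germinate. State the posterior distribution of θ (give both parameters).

Observing 16 successes and 41 failures updates Beta(1, 1) by adding the success and failure counts to the two shape parameters: α = 1+16 = 17, β = 1+41 = 42.

Posterior: Beta(17, 42)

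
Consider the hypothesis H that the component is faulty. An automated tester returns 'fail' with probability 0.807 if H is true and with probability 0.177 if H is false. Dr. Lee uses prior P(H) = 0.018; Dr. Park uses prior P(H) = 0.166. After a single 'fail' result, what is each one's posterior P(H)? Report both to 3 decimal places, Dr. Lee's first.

The likelihood ratio for a 'fail' result is 0.807/0.177 = 4.5593.
Dr. Lee: prior odds 0.018/0.982 = 0.018330; posterior odds 0.083572; posterior probability 0.077.
Dr. Park: prior odds 0.166/0.834 = 0.19904; posterior odds 0.90749; posterior probability 0.476.

Dr. Lee: 0.077; Dr. Park: 0.476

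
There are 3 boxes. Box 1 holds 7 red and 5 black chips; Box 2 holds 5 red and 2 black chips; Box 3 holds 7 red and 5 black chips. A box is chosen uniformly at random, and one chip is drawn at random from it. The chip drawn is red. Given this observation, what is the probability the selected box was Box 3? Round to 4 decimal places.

Tabulate prior·likelihood by source: [1] prior 0.333333, lik 0.5833, product 0.1944; [2] prior 0.333333, lik 0.7143, product 0.2381; [3] prior 0.333333, lik 0.5833, product 0.1944.
Normalizing constant = 0.62698; the posterior for Box 3 is its product over the sum, 0.1944/0.62698 = 0.3101.

Posterior probability ≈ 0.3101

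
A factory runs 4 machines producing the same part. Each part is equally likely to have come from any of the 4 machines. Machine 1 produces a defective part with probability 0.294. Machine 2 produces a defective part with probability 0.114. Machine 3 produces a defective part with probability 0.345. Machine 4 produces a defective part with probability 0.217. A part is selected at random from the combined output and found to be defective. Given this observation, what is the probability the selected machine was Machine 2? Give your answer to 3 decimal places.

Posterior probability ≈ 0.118

Tabulate prior·likelihood by source: [1] prior 0.25, lik 0.294, product 0.07350; [2] prior 0.25, lik 0.114, product 0.02850; [3] prior 0.25, lik 0.345, product 0.08625; [4] prior 0.25, lik 0.217, product 0.05425.
Normalizing constant = 0.24250; the posterior for Machine 2 is its product over the sum, 0.02850/0.24250 = 0.118.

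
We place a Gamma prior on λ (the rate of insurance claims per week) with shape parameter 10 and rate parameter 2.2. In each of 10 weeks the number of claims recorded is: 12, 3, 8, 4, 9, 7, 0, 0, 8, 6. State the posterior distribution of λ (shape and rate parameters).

Total count ∑xᵢ = 57 over n = 10 weeks.
Gamma is conjugate to the Poisson likelihood: posterior is Gamma(shape = 10+57 = 67, rate = 2.2+10 = 12.2).

Posterior: Gamma(shape=67, rate=12.2)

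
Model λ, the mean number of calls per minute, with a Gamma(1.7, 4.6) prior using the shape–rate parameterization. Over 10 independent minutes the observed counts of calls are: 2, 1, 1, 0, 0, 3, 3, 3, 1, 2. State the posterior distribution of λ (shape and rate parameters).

Posterior: Gamma(shape=17.7, rate=14.6)

Total count ∑xᵢ = 16 over n = 10 minutes.
Gamma is conjugate to the Poisson likelihood: posterior is Gamma(shape = 1.7+16 = 17.7, rate = 4.6+10 = 14.6).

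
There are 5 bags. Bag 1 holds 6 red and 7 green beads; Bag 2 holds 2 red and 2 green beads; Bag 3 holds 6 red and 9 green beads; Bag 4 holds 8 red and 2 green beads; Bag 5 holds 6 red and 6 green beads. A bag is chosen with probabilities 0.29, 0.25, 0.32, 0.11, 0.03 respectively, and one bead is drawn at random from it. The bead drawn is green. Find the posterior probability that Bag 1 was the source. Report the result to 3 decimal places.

P(green|Bag 1) = 0.5385; P(green|Bag 2) = 0.5; P(green|Bag 3) = 0.6; P(green|Bag 4) = 0.2; P(green|Bag 5) = 0.5.
Prior × likelihood for each source: 0.29·0.5385=0.1562, 0.25·0.5=0.1250, 0.32·0.6=0.1920, 0.11·0.2=0.02200, 0.03·0.5=0.01500. Summing gives P(green) = 0.51015.
P(Bag 1 | green) = 0.1562 / 0.51015 = 0.306.

Posterior probability ≈ 0.306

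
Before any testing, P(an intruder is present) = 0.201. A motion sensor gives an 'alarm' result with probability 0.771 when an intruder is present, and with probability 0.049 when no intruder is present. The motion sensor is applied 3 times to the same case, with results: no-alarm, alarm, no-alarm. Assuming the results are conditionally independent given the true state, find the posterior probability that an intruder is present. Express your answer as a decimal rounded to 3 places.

Posterior P(H) ≈ 0.187

With H the event that an intruder is present, the joint likelihood of the observed sequence is P(data|H) = 0.229·0.771·0.229 = 0.040432 and P(data|¬H) = 0.951·0.049·0.951 = 0.044316.
Bayes: P(H|data) = 0.201·0.040432 / (0.201·0.040432 + 0.799·0.044316) = 0.0081268/0.043535 = 0.1867.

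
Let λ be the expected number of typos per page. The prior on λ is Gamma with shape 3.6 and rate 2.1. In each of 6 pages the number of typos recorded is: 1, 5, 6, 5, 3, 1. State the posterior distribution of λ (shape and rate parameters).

Posterior: Gamma(shape=24.6, rate=8.1)

Total count ∑xᵢ = 21 over n = 6 pages.
Gamma is conjugate to the Poisson likelihood: posterior is Gamma(shape = 3.6+21 = 24.6, rate = 2.1+6 = 8.1).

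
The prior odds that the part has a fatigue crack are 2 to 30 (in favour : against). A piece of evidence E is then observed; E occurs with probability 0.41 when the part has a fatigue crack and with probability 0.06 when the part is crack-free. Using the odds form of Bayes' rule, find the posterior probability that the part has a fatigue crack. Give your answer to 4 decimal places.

Prior odds = 2/30 = 0.066667. In log-odds, ln(0.066667) = -2.7081.
Add log likelihood ratio: ln(6.8333) = 1.9218.
Posterior log-odds = -0.78624, so posterior odds = exp(-0.78624) = 0.45556. Converting, P(H|E) = 0.45556/1.4556 = 0.3130.

Posterior probability ≈ 0.3130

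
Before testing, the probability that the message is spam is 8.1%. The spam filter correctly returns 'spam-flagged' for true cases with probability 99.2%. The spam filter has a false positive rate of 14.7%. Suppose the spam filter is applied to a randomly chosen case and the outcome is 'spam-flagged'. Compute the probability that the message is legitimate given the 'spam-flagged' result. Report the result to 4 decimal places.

Write H for 'the message is spam'. Prior odds H:¬H = 0.081/0.919 = 0.088139. For the 'spam-flagged' outcome, the likelihood ratio is 0.992/0.147 = 6.7483.
Posterior odds = 0.088139 × 6.7483 = 0.59479, so P(H|E) = 0.59479/(1+0.59479) = 0.3730. Then P(¬H|E) = 1 − 0.3730 = 0.6270.

P(¬H | E) ≈ 0.6270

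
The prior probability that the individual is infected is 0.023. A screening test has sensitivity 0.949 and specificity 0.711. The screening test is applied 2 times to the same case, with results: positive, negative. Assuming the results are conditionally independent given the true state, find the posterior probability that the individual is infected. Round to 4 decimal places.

With H the event that the individual is infected, the joint likelihood of the observed sequence is P(data|H) = 0.949·0.051 = 0.048399 and P(data|¬H) = 0.289·0.711 = 0.20548.
Bayes: P(H|data) = 0.023·0.048399 / (0.023·0.048399 + 0.977·0.20548) = 0.0011132/0.20187 = 0.0055.

Posterior P(H) ≈ 0.0055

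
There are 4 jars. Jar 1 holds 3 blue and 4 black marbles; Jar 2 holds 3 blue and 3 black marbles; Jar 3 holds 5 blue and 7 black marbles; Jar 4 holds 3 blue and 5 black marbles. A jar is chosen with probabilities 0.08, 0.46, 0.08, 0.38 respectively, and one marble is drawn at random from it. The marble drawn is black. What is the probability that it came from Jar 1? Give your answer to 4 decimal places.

P(black|Jar 1) = 0.5714; P(black|Jar 2) = 0.5; P(black|Jar 3) = 0.5833; P(black|Jar 4) = 0.625.
Prior × likelihood for each source: 0.08·0.5714=0.04571, 0.46·0.5=0.2300, 0.08·0.5833=0.04667, 0.38·0.625=0.2375. Summing gives P(black) = 0.55988.
P(Jar 1 | black) = 0.04571 / 0.55988 = 0.0817.

Posterior probability ≈ 0.0817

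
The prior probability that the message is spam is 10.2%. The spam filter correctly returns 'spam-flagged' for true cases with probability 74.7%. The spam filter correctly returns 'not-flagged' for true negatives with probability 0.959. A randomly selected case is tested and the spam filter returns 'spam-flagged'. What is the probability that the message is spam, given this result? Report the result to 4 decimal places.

Write H for 'the message is spam'. Prior odds H:¬H = 0.102/0.898 = 0.11359. For the 'spam-flagged' outcome, the likelihood ratio is 0.747/0.041 = 18.220.
Posterior odds = 0.11359 × 18.220 = 2.0695, so P(H|E) = 2.0695/(1+2.0695) = 0.6742.

P(H | E) ≈ 0.6742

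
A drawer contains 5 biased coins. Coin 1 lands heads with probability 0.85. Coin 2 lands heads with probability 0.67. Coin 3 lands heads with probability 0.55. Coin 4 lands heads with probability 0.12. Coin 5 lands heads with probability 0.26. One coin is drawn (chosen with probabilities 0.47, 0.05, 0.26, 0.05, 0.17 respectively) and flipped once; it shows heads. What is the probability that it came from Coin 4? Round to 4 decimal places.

Posterior probability ≈ 0.0096

P(heads|C1) = 0.85; P(heads|C2) = 0.67; P(heads|C3) = 0.55; P(heads|C4) = 0.12; P(heads|C5) = 0.26.
Prior × likelihood for each source: 0.47·0.85=0.3995, 0.05·0.67=0.03350, 0.26·0.55=0.1430, 0.05·0.12=0.006000, 0.17·0.26=0.04420. Summing gives P(heads) = 0.62620.
P(Coin 4 | heads) = 0.006000 / 0.62620 = 0.0096.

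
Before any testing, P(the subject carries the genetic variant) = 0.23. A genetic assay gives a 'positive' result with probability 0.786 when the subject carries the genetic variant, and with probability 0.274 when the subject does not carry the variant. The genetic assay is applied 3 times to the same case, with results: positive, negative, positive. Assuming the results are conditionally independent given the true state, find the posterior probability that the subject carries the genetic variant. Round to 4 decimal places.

Posterior P(H) ≈ 0.4201

With H the event that the subject carries the genetic variant, the joint likelihood of the observed sequence is P(data|H) = 0.786·0.214·0.786 = 0.13221 and P(data|¬H) = 0.274·0.726·0.274 = 0.054505.
Bayes: P(H|data) = 0.23·0.13221 / (0.23·0.13221 + 0.77·0.054505) = 0.030408/0.072377 = 0.4201.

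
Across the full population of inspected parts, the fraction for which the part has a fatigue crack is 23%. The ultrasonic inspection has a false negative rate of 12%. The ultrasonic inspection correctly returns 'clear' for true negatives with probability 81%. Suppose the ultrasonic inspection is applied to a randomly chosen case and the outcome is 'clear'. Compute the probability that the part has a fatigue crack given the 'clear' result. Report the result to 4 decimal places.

P(H | E) ≈ 0.0424

Write H for 'the part has a fatigue crack'. Prior odds H:¬H = 0.23/0.77 = 0.29870. For the 'clear' outcome, the likelihood ratio is 0.12/0.81 = 0.14815.
Posterior odds = 0.29870 × 0.14815 = 0.044252, so P(H|E) = 0.044252/(1+0.044252) = 0.0424.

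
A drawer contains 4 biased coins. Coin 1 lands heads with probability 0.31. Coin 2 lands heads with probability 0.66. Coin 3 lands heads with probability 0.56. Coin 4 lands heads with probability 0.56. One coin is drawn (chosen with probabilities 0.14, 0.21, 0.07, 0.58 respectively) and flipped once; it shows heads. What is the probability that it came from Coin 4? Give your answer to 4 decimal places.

P(heads|C1) = 0.31; P(heads|C2) = 0.66; P(heads|C3) = 0.56; P(heads|C4) = 0.56.
Prior × likelihood for each source: 0.14·0.31=0.04340, 0.21·0.66=0.1386, 0.07·0.56=0.03920, 0.58·0.56=0.3248. Summing gives P(heads) = 0.54600.
P(Coin 4 | heads) = 0.3248 / 0.54600 = 0.5949.

Posterior probability ≈ 0.5949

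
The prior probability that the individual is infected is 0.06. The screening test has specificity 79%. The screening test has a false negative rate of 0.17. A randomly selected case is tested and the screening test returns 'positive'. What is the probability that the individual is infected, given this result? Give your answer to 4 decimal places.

P(H | E) ≈ 0.2015

Let H be the event that the individual is infected. P(H) = 0.06, so P(¬H) = 0.94. With E the 'positive' result, P(E|H) = 0.83 and P(E|¬H) = 0.21.
P(E) = 0.83·0.06 + 0.21·0.94 = 0.049800 + 0.19740 = 0.24720.
By Bayes' theorem, P(H|E) = 0.049800 / 0.24720 = 0.2015.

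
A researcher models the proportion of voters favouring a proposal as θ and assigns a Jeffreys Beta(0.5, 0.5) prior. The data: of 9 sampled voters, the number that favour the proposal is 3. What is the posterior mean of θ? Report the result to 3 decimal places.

Posterior mean ≈ 0.350

The binomial likelihood is conjugate to the Beta prior: with 3 successes and 6 failures, the posterior is Beta(0.5+3, 0.5+6) = Beta(3.5, 6.5).
Posterior mean = α/(α+β) = 3.5/10 = 0.350.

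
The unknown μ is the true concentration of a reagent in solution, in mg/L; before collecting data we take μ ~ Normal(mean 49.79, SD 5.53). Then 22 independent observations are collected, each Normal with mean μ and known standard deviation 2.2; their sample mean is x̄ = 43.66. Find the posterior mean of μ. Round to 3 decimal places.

With known σ, the Normal prior is conjugate. Weight on the data is w = (n/σ²)/(n/σ² + 1/τ₀²) = 4.54545/(4.54545+0.0327001) = 0.99286.
Posterior mean = w·x̄ + (1−w)·μ₀ = 0.99286·43.66 + 0.0071426·49.79 = 43.704.

Posterior mean ≈ 43.704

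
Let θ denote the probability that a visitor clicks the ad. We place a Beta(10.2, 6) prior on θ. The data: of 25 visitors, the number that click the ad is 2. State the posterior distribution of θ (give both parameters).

The binomial likelihood is conjugate to the Beta prior: with 2 successes and 23 failures, the posterior is Beta(10.2+2, 6+23) = Beta(12.2, 29).

Posterior: Beta(12.2, 29)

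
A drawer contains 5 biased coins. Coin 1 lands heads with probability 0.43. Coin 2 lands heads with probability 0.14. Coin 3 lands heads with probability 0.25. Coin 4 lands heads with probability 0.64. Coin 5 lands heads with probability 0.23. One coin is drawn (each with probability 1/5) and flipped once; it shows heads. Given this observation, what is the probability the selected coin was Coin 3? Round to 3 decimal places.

Posterior probability ≈ 0.148

P(heads|C1) = 0.43; P(heads|C2) = 0.14; P(heads|C3) = 0.25; P(heads|C4) = 0.64; P(heads|C5) = 0.23.
Prior × likelihood for each source: 0.2·0.43=0.08600, 0.2·0.14=0.02800, 0.2·0.25=0.05000, 0.2·0.64=0.1280, 0.2·0.23=0.04600. Summing gives P(heads) = 0.33800.
P(Coin 3 | heads) = 0.05000 / 0.33800 = 0.148.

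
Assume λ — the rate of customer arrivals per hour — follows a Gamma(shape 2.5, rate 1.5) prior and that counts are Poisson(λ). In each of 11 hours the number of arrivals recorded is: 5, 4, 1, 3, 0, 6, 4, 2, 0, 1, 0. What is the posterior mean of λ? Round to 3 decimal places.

Posterior mean ≈ 2.280

The Poisson likelihood adds the total count to the shape and the number of exposure periods to the rate. Here ∑xᵢ = 26 and n = 11, so shape 2.5→28.5 and rate 1.5→12.5.
E[λ | data] = 28.5/12.5 = 2.280.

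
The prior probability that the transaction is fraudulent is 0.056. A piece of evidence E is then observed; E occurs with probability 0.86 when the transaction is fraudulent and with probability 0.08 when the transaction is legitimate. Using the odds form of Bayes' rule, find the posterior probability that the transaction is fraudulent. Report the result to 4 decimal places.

Posterior probability ≈ 0.3894

Prior odds = 0.056/(1−0.056) = 0.059322. In log-odds, ln(0.059322) = -2.8248.
Add log likelihood ratio: ln(10.750) = 2.3749.
Posterior log-odds = -0.44987, so posterior odds = exp(-0.44987) = 0.63771. Converting, P(H|E) = 0.63771/1.6377 = 0.3894.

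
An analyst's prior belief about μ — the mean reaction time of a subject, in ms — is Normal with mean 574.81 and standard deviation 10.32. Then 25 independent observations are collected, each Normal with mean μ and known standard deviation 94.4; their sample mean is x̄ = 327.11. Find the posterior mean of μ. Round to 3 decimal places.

Posterior mean ≈ 517.827

With known σ, the Normal prior is conjugate. Weight on the data is w = (n/σ²)/(n/σ² + 1/τ₀²) = 0.00280541/(0.00280541+0.00938946) = 0.23005.
Posterior mean = w·x̄ + (1−w)·μ₀ = 0.23005·327.11 + 0.76995·574.81 = 517.827.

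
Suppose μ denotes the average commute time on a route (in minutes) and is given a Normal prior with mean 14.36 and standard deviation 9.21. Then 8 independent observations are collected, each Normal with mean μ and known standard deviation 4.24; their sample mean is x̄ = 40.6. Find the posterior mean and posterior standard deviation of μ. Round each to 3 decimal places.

Prior precision 1/τ₀² = 1/9.21² = 0.0117891; data precision n/σ² = 8/4.24² = 0.444998.
Posterior precision = 0.0117891 + 0.444998 = 0.456787, giving posterior SD = 1/√0.456787 = 1.480.
Posterior mean = (0.0117891·14.36 + 0.444998·40.6) / 0.456787 = 39.923.

Posterior mean ≈ 39.923; posterior SD ≈ 1.480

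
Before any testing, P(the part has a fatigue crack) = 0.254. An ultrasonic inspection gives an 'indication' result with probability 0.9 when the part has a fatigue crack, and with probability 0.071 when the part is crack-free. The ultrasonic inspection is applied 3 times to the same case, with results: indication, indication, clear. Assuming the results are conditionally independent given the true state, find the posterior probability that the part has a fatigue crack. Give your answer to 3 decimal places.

Posterior P(H) ≈ 0.855

With H the event that the part has a fatigue crack, the joint likelihood of the observed sequence is P(data|H) = 0.9·0.9·0.1 = 0.081000 and P(data|¬H) = 0.071·0.071·0.929 = 0.0046831.
Bayes: P(H|data) = 0.254·0.081000 / (0.254·0.081000 + 0.746·0.0046831) = 0.020574/0.024068 = 0.8548.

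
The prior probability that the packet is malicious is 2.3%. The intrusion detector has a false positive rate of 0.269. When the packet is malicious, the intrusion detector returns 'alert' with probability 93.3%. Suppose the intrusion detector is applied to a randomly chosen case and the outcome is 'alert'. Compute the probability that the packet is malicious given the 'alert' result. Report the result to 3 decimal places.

Let H be the event that the packet is malicious. P(H) = 0.023, so P(¬H) = 0.977. With E the 'alert' result, P(E|H) = 0.933 and P(E|¬H) = 0.269.
P(E) = 0.933·0.023 + 0.269·0.977 = 0.021459 + 0.26281 = 0.28427.
By Bayes' theorem, P(H|E) = 0.021459 / 0.28427 = 0.075.

P(H | E) ≈ 0.075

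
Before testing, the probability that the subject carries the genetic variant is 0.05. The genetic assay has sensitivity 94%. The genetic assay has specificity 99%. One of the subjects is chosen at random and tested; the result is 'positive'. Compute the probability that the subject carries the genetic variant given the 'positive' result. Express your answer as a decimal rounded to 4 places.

Let H be the event that the subject carries the genetic variant. P(H) = 0.05, so P(¬H) = 0.95. With E the 'positive' result, P(E|H) = 0.94 and P(E|¬H) = 0.01.
P(E) = 0.94·0.05 + 0.01·0.95 = 0.047000 + 0.0095000 = 0.056500.
By Bayes' theorem, P(H|E) = 0.047000 / 0.056500 = 0.8319.

P(H | E) ≈ 0.8319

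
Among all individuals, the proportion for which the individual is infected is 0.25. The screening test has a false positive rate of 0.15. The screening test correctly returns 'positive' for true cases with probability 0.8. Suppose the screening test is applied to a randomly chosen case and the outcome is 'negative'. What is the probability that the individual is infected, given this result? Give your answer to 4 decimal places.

Write H for 'the individual is infected'. Prior odds H:¬H = 0.25/0.75 = 0.33333. For the 'negative' outcome, the likelihood ratio is 0.2/0.85 = 0.23529.
Posterior odds = 0.33333 × 0.23529 = 0.078431, so P(H|E) = 0.078431/(1+0.078431) = 0.0727.

P(H | E) ≈ 0.0727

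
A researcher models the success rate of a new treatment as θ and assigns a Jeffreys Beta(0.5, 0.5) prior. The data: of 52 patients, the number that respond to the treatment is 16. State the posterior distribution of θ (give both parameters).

Posterior: Beta(16.5, 36.5)

Observing 16 successes and 36 failures updates Beta(0.5, 0.5) by adding the success and failure counts to the two shape parameters: α = 0.5+16 = 16.5, β = 0.5+36 = 36.5.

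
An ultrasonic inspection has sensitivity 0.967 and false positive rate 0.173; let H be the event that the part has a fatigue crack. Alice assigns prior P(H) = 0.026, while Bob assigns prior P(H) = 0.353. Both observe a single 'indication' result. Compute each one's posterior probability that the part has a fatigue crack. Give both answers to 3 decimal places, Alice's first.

P('+'|H) = 0.967, P('+'|¬H) = 0.173.
Alice: numerator 0.967·0.026 = 0.025142; evidence = 0.025142+0.173·0.974 = 0.19364; posterior = 0.130.
Bob: numerator 0.967·0.353 = 0.34135; evidence = 0.34135+0.173·0.647 = 0.45328; posterior = 0.753.

Alice: 0.130; Bob: 0.753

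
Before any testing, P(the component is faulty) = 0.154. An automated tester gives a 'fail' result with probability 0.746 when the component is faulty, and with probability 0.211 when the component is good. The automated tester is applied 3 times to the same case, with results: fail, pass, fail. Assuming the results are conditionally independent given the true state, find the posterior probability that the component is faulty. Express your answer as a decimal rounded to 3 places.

Posterior P(H) ≈ 0.423

Let H be the event that the component is faulty; start with P(H) = 0.154. P('fail'|H) = 0.746, P('fail'|¬H) = 0.211.
Update on result 1 ('fail'): P(H) ← 0.746·0.1540 / (0.746·0.1540 + 0.211·0.8460) = 0.11488/0.29339 = 0.3916.
Update on result 2 ('pass'): P(H) ← 0.254·0.3916 / (0.254·0.3916 + 0.789·0.6084) = 0.099460/0.57951 = 0.1716.
Update on result 3 ('fail'): P(H) ← 0.746·0.1716 / (0.746·0.1716 + 0.211·0.8284) = 0.12803/0.30282 = 0.4228.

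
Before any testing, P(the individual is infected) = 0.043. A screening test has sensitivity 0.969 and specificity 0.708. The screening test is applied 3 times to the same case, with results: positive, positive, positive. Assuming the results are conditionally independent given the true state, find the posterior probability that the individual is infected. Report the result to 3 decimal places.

With H the event that the individual is infected, the joint likelihood of the observed sequence is P(data|H) = 0.969·0.969·0.969 = 0.90985 and P(data|¬H) = 0.292·0.292·0.292 = 0.024897.
Bayes: P(H|data) = 0.043·0.90985 / (0.043·0.90985 + 0.957·0.024897) = 0.039124/0.062950 = 0.6215.

Posterior P(H) ≈ 0.622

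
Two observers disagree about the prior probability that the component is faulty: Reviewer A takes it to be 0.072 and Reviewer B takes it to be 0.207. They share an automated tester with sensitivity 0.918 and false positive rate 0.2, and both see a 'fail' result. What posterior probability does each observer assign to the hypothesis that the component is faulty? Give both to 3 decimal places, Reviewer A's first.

Reviewer A: 0.263; Reviewer B: 0.545

P('+'|H) = 0.918, P('+'|¬H) = 0.2.
Reviewer A: numerator 0.918·0.072 = 0.066096; evidence = 0.066096+0.2·0.928 = 0.25170; posterior = 0.263.
Reviewer B: numerator 0.918·0.207 = 0.19003; evidence = 0.19003+0.2·0.793 = 0.34863; posterior = 0.545.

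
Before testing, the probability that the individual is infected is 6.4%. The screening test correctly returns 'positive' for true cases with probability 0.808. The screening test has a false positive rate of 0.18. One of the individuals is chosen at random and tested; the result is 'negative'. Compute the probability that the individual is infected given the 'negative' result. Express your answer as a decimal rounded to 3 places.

Write H for 'the individual is infected'. Prior odds H:¬H = 0.064/0.936 = 0.068376. For the 'negative' outcome, the likelihood ratio is 0.192/0.82 = 0.23415.
Posterior odds = 0.068376 × 0.23415 = 0.016010, so P(H|E) = 0.016010/(1+0.016010) = 0.016.

P(H | E) ≈ 0.016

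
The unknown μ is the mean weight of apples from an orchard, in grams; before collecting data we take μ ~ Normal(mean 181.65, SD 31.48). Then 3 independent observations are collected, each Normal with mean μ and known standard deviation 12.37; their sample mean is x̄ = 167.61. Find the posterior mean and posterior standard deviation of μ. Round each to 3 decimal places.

Posterior mean ≈ 168.297; posterior SD ≈ 6.965

Prior precision 1/τ₀² = 1/31.48² = 0.00100909; data precision n/σ² = 3/12.37² = 0.0196057.
Posterior precision = 0.00100909 + 0.0196057 = 0.0206148, giving posterior SD = 1/√0.0206148 = 6.965.
Posterior mean = (0.00100909·181.65 + 0.0196057·167.61) / 0.0206148 = 168.297.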